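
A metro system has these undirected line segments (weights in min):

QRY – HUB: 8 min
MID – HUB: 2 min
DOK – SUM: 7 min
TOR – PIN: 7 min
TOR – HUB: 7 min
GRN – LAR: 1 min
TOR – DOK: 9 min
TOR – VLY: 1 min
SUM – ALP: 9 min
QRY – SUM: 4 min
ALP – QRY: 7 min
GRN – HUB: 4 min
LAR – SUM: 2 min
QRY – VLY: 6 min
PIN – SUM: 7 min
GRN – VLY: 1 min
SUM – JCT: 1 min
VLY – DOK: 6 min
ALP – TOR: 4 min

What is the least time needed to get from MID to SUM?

9 min

Running Dijkstra from MID:
MID: 0
HUB: 2  (via MID)
GRN: 6  (via HUB)
LAR: 7  (via GRN)
VLY: 7  (via GRN)
TOR: 8  (via VLY)
SUM: 9  (via LAR)
Shortest route: MID–HUB–GRN–LAR–SUM = 9 min.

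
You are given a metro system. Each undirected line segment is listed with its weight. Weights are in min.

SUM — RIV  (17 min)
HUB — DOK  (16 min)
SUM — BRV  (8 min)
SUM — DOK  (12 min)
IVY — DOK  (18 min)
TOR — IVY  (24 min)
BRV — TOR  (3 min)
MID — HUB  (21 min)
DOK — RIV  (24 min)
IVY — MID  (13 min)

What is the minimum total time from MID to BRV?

Candidate routes:
MID–IVY–TOR–BRV: 13+24+3 = 40
MID–HUB–DOK–SUM–BRV: 21+16+12+8 = 57
MID–IVY–DOK–SUM–BRV: 13+18+12+8 = 51
The minimum is 40 min via MID–IVY–TOR–BRV.

40 min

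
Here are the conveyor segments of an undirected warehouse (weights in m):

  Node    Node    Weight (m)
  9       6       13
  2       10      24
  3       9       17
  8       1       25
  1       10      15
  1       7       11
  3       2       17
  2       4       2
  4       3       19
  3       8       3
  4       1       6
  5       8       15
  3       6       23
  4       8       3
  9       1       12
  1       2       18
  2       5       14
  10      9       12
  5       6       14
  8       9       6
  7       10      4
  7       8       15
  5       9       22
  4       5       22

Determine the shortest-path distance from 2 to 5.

14 m

Candidate routes:
2–4–5: 2+22 = 24
2–5: 14 = 14
2–4–8–5: 2+3+15 = 20
2–4–8–9–5: 2+3+6+22 = 33
Cheapest is 2–5 at 14 m.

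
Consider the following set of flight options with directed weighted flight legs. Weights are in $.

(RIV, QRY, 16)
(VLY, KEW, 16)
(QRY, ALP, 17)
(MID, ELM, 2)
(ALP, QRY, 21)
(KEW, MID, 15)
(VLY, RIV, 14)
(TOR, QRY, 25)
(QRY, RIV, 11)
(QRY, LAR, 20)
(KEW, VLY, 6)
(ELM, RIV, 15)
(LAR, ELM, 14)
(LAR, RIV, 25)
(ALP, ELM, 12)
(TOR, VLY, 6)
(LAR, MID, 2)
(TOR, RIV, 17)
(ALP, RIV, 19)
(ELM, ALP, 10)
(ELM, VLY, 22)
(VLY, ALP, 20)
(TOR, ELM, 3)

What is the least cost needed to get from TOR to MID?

$37

Compare a few routes:
TOR → QRY → LAR → MID: 25+20+2 = 47
TOR → ELM → VLY → KEW → MID: 3+22+16+15 = 56
TOR → RIV → QRY → LAR → MID: 17+16+20+2 = 55
TOR → VLY → KEW → MID: 6+16+15 = 37
The minimum is $37 via TOR → VLY → KEW → MID.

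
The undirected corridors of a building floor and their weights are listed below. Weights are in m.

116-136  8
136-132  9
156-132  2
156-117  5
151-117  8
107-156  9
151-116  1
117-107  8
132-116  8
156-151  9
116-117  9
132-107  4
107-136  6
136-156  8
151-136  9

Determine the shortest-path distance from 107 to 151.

Settle nodes by increasing distance from 107:
107: 0
132: 4  (via 107)
136: 6  (via 107)
156: 6  (via 132)
117: 8  (via 107)
116: 12  (via 132)
151: 13  (via 116)
Shortest route: 107 → 132 → 116 → 151 = 13 m.

13 m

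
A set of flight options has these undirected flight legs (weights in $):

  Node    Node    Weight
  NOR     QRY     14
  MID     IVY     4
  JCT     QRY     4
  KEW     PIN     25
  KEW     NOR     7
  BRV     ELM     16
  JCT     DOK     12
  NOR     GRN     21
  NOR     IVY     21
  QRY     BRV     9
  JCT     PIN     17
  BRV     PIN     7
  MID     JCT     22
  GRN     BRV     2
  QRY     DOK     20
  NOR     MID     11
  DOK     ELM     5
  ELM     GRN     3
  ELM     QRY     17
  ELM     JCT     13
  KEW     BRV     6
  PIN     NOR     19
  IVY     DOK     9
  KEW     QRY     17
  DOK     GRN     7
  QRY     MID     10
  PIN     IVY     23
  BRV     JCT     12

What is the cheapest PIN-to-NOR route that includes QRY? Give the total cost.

Best PIN to QRY: PIN–BRV–QRY costing 16
Shortest QRY→NOR: QRY–NOR = 14
Total via QRY: 16 + 14 = $30.

$30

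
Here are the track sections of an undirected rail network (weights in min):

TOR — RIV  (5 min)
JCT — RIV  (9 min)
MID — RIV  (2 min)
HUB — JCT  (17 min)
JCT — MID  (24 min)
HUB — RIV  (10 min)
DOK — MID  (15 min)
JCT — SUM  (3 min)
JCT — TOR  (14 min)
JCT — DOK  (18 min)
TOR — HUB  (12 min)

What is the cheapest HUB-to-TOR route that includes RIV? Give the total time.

Best HUB to RIV: HUB → RIV costing 10
Shortest RIV→TOR: RIV → TOR = 5
Total via RIV: 10 + 5 = 15 min.

15 min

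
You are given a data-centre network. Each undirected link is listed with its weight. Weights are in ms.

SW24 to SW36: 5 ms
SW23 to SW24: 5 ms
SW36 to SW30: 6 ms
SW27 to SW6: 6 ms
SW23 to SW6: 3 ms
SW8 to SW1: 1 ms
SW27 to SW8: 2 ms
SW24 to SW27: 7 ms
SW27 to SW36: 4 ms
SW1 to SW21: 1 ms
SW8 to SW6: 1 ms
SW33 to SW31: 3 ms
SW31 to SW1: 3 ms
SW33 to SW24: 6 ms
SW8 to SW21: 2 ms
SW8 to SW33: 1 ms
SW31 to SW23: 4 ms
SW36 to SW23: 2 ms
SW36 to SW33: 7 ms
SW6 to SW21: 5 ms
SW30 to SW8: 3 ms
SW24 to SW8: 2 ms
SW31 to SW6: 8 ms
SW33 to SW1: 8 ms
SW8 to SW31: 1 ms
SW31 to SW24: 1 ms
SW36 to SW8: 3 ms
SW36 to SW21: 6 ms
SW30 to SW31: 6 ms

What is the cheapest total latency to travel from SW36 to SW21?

Candidate routes:
SW36–SW21: 6 = 6
SW36–SW8–SW21: 3+2 = 5
SW36–SW23–SW6–SW8–SW1–SW21: 2+3+1+1+1 = 8
SW36–SW8–SW31–SW1–SW21: 3+1+3+1 = 8
Cheapest is SW36–SW8–SW21 at 5 ms.

5 ms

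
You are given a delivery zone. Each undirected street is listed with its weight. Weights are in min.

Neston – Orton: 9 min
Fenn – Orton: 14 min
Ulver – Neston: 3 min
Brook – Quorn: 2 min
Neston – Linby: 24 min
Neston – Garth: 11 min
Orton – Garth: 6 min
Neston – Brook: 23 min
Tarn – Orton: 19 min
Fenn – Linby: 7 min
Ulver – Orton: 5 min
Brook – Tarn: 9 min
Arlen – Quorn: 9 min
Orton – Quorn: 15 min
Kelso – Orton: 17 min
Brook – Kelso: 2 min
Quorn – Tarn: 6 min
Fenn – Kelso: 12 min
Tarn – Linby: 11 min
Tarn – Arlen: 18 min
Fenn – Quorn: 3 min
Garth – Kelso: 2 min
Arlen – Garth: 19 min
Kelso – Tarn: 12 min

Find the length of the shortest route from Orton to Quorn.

Compare a few routes:
Orton → Quorn: 15 = 15
Orton → Fenn → Quorn: 14+3 = 17
Orton → Kelso → Brook → Quorn: 17+2+2 = 21
Orton → Garth → Kelso → Brook → Quorn: 6+2+2+2 = 12
Cheapest is Orton → Garth → Kelso → Brook → Quorn at 12 min.

12 min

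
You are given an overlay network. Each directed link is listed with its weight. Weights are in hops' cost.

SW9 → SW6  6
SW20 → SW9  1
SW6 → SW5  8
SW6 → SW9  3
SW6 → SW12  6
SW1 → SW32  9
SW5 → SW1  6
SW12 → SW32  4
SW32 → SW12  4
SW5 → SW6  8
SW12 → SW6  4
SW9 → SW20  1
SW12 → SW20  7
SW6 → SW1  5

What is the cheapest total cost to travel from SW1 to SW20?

Enumerating some paths:
SW1 - SW32 - SW12 - SW20: 9+4+7 = 20
SW1 - SW32 - SW12 - SW6 - SW9 - SW20: 9+4+4+3+1 = 21
The minimum is 20 hops' cost via SW1 - SW32 - SW12 - SW20.

20 hops' cost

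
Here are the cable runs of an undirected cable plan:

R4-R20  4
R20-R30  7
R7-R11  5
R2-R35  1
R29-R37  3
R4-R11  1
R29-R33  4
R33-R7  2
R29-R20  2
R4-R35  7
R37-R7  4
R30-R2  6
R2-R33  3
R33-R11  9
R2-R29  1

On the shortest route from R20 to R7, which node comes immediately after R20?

Enumerating some paths:
R20 - R4 - R11 - R33 - R7: 4+1+9+2 = 16
R20 - R4 - R11 - R7: 4+1+5 = 10
R20 - R29 - R37 - R7: 2+3+4 = 9
R20 - R29 - R33 - R7: 2+4+2 = 8
The minimum is 8 via R20 - R29 - R33 - R7.
So from R20 the first move is to R29.

R29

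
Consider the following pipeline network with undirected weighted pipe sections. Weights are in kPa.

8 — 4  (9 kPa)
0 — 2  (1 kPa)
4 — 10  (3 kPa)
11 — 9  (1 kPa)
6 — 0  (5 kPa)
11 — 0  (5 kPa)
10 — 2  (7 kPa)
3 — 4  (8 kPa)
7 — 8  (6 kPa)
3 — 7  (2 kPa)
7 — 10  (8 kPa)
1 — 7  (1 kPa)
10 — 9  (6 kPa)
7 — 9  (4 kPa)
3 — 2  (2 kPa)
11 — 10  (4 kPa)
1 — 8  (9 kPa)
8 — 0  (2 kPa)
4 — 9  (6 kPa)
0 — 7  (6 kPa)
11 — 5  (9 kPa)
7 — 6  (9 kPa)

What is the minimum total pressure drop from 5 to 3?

Enumerating some paths:
5 - 11 - 0 - 2 - 3: 9+5+1+2 = 17
5 - 11 - 0 - 7 - 3: 9+5+6+2 = 22
5 - 11 - 9 - 7 - 3: 9+1+4+2 = 16
The minimum is 16 kPa via 5 - 11 - 9 - 7 - 3.

16 kPa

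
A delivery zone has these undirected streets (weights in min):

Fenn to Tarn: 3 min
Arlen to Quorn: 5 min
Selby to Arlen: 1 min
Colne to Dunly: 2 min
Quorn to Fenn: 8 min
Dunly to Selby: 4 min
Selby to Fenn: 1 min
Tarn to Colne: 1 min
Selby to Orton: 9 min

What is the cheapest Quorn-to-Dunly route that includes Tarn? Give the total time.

13 min

Best Quorn to Tarn: Quorn → Arlen → Selby → Fenn → Tarn costing 10
Best Tarn to Dunly: Tarn → Colne → Dunly costing 3
Total via Tarn: 10 + 3 = 13 min.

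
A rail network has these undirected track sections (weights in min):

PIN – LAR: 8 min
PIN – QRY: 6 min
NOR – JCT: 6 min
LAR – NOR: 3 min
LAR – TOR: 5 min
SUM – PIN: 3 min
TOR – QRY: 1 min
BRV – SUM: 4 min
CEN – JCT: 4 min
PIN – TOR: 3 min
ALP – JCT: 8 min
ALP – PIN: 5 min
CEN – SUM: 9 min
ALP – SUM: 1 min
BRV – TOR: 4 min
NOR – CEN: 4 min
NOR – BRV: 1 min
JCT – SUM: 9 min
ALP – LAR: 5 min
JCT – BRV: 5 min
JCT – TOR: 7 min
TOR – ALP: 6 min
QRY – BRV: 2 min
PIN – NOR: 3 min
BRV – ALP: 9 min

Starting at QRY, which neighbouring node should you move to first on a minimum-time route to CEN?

Candidate routes:
QRY → BRV → NOR → CEN: 2+1+4 = 7
QRY → BRV → JCT → CEN: 2+5+4 = 11
QRY → TOR → BRV → NOR → CEN: 1+4+1+4 = 10
QRY → TOR → PIN → NOR → CEN: 1+3+3+4 = 11
Cheapest is QRY → BRV → NOR → CEN at 7 min.
So from QRY the first move is to BRV.

BRV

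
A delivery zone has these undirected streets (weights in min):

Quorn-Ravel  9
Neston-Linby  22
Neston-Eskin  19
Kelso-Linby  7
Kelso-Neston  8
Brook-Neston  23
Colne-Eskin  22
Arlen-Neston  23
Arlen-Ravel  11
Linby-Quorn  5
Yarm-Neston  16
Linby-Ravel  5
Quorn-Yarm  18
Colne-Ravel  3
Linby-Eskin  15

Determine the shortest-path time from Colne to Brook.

46 min

Enumerating some paths:
Colne - Ravel - Linby - Kelso - Neston - Brook: 3+5+7+8+23 = 46
Colne - Ravel - Linby - Neston - Brook: 3+5+22+23 = 53
Cheapest is Colne - Ravel - Linby - Kelso - Neston - Brook at 46 min.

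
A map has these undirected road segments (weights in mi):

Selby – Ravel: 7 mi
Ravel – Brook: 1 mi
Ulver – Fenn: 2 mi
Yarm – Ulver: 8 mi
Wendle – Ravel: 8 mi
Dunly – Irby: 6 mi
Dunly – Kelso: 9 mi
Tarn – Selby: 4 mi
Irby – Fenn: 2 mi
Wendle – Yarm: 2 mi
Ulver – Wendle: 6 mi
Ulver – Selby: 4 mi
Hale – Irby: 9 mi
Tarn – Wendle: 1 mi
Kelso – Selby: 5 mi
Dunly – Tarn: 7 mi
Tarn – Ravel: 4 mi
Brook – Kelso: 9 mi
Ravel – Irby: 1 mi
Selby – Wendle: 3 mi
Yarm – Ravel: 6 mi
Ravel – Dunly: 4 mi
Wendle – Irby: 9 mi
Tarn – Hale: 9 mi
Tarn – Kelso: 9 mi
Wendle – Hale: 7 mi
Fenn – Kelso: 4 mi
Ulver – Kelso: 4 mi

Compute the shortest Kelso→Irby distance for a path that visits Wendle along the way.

Best Kelso to Wendle: Kelso–Selby–Wendle costing 8
Best Wendle to Irby: Wendle–Tarn–Ravel–Irby costing 6
Total via Wendle: 8 + 6 = 14 mi.

14 mi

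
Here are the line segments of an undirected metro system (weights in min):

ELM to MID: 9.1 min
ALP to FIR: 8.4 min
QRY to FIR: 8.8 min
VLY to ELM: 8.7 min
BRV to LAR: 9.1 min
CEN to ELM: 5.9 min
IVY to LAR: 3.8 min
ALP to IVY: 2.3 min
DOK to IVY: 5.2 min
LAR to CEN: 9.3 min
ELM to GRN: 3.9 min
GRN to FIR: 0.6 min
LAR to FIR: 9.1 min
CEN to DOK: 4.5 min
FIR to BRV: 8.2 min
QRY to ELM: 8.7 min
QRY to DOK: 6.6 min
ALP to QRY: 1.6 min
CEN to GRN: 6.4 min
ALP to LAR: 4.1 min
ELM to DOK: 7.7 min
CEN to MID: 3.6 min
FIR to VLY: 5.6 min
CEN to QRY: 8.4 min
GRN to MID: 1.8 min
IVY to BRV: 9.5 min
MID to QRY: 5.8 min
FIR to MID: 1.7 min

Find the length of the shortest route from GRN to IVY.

11.3 min

Shortest distances from GRN:
GRN: 0
FIR: 0.6  (via GRN)
MID: 1.8  (via GRN)
ELM: 3.9  (via GRN)
CEN: 5.4  (via MID)
VLY: 6.2  (via FIR)
QRY: 7.6  (via MID)
BRV: 8.8  (via FIR)
ALP: 9  (via FIR)
LAR: 9.7  (via FIR)
DOK: 9.9  (via CEN)
IVY: 11.3  (via ALP)
Shortest route: GRN → FIR → ALP → IVY = 11.3 min.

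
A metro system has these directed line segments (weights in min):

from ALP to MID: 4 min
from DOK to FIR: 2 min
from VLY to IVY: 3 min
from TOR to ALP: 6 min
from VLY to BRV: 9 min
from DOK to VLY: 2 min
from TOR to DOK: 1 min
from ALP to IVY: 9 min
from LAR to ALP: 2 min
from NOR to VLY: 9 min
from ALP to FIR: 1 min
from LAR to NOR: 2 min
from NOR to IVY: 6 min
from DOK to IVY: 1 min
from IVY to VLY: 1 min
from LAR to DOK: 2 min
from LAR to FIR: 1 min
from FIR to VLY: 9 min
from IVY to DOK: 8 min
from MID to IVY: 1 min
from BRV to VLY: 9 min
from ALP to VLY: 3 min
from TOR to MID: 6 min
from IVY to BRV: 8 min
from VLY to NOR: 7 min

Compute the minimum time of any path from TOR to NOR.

10 min

Candidate routes:
TOR - ALP - VLY - NOR: 6+3+7 = 16
TOR - MID - IVY - VLY - NOR: 6+1+1+7 = 15
TOR - DOK - FIR - VLY - NOR: 1+2+9+7 = 19
TOR - DOK - VLY - NOR: 1+2+7 = 10
Cheapest is TOR - DOK - VLY - NOR at 10 min.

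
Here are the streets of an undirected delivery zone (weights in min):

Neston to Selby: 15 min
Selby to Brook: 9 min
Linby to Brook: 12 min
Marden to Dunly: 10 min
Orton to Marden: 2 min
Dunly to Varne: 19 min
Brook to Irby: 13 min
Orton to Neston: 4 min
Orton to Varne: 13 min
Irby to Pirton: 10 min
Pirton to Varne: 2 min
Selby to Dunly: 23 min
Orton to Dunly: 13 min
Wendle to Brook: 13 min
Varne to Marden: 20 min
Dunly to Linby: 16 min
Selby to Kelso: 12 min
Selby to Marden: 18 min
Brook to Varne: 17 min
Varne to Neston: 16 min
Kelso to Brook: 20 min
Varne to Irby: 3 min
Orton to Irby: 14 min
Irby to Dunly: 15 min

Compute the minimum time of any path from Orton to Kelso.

Shortest distances from Orton:
Orton: 0
Marden: 2  (via Orton)
Neston: 4  (via Orton)
Dunly: 12  (via Marden)
Varne: 13  (via Orton)
Irby: 14  (via Orton)
Pirton: 15  (via Varne)
Selby: 19  (via Neston)
Brook: 27  (via Irby)
Linby: 28  (via Dunly)
Kelso: 31  (via Selby)
Shortest route: Orton → Neston → Selby → Kelso = 31 min.

31 min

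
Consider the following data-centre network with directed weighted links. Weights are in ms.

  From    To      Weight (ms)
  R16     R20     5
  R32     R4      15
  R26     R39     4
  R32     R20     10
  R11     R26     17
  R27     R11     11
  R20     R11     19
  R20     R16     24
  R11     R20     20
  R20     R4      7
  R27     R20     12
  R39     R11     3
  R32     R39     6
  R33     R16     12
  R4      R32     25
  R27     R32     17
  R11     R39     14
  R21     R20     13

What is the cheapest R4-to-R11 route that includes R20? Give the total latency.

Best R4 to R20: R4 → R32 → R20 costing 35
Shortest R20→R11: R20 → R11 = 19
Total via R20: 35 + 19 = 54 ms.

54 ms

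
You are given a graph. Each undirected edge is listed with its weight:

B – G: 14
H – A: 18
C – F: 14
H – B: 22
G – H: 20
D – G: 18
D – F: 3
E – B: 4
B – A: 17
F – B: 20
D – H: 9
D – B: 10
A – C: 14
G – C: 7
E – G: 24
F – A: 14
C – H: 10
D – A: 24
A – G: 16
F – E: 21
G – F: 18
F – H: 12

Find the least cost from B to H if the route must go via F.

Shortest B→F: B → D → F = 13
Best F to H: F → H costing 12
Total via F: 13 + 12 = 25.

25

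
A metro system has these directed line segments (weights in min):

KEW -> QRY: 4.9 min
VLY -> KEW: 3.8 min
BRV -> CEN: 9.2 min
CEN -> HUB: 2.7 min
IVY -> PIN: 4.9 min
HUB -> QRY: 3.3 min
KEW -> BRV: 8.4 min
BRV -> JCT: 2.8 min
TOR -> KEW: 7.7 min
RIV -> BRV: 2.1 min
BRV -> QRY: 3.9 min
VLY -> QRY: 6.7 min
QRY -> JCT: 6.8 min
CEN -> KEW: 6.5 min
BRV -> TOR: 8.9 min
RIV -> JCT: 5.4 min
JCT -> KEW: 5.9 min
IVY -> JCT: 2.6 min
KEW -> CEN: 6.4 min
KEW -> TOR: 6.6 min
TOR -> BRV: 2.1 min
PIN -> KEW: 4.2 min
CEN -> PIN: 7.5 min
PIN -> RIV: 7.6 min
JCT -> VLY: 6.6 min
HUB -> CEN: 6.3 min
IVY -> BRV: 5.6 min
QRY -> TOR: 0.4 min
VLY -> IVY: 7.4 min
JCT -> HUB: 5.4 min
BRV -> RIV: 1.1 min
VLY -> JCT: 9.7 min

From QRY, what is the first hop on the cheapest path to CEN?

TOR

Enumerating some paths:
QRY–TOR–BRV–CEN: 0.4+2.1+9.2 = 11.7
QRY–TOR–KEW–CEN: 0.4+7.7+6.4 = 14.5
QRY–TOR–BRV–JCT–HUB–CEN: 0.4+2.1+2.8+5.4+6.3 = 17
Cheapest is QRY–TOR–BRV–CEN at 11.7 min.
So from QRY the first move is to TOR.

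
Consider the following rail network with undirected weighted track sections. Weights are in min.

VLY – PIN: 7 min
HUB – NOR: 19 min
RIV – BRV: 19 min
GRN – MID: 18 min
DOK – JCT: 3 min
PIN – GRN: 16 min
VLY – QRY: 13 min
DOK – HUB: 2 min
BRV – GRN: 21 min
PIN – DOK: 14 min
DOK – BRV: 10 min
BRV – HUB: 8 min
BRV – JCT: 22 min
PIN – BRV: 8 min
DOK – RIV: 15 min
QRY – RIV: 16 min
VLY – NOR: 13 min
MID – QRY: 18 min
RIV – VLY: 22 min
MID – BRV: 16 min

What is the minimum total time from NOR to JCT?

Candidate routes:
NOR - HUB - BRV - DOK - JCT: 19+8+10+3 = 40
NOR - VLY - PIN - DOK - JCT: 13+7+14+3 = 37
NOR - HUB - DOK - JCT: 19+2+3 = 24
NOR - VLY - PIN - BRV - HUB - DOK - JCT: 13+7+8+8+2+3 = 41
The minimum is 24 min via NOR - HUB - DOK - JCT.

24 min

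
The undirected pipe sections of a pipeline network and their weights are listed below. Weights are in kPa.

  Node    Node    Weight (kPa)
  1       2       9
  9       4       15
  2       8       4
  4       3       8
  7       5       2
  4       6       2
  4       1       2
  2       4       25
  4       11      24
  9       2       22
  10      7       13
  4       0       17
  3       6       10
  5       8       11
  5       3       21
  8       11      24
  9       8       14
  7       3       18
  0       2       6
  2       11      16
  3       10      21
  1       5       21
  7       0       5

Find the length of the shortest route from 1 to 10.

Shortest distances from 1:
1: 0
4: 2  (via 1)
6: 4  (via 4)
2: 9  (via 1)
3: 10  (via 4)
8: 13  (via 2)
0: 15  (via 2)
9: 17  (via 4)
7: 20  (via 0)
5: 21  (via 1)
11: 25  (via 2)
10: 31  (via 3)
Shortest route: 1–4–3–10 = 31 kPa.

31 kPa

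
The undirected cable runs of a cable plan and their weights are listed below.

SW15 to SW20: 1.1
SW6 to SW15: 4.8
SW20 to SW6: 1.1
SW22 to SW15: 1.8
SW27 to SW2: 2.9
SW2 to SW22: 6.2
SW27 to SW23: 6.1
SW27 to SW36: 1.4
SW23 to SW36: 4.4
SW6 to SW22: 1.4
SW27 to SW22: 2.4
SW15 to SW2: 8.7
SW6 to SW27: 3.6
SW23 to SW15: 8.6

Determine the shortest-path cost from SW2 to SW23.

8.7

Settle nodes by increasing distance from SW2:
SW2: 0
SW27: 2.9  (via SW2)
SW36: 4.3  (via SW27)
SW22: 5.3  (via SW27)
SW6: 6.5  (via SW27)
SW15: 7.1  (via SW22)
SW20: 7.6  (via SW6)
SW23: 8.7  (via SW36)
Shortest route: SW2–SW27–SW36–SW23 = 8.7.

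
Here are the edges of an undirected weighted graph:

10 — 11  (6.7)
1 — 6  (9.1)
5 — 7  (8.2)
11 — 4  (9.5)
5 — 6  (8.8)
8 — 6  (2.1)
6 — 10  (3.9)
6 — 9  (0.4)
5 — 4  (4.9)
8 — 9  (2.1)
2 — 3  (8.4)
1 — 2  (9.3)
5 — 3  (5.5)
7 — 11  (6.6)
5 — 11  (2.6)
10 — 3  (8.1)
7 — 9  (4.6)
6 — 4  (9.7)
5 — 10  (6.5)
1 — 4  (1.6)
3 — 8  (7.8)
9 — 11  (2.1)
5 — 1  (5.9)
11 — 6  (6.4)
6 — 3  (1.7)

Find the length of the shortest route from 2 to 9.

Settle nodes by increasing distance from 2:
2: 0
3: 8.4  (via 2)
1: 9.3  (via 2)
6: 10.1  (via 3)
9: 10.5  (via 6)
Shortest route: 2 → 3 → 6 → 9 = 10.5.

10.5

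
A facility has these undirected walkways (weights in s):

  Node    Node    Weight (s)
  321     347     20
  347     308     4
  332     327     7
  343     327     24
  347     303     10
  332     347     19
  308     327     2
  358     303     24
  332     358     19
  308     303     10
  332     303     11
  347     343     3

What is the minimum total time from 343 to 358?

35 s

Running Dijkstra from 343:
343: 0
347: 3  (via 343)
308: 7  (via 347)
327: 9  (via 308)
303: 13  (via 347)
332: 16  (via 327)
321: 23  (via 347)
358: 35  (via 332)
Shortest route: 343 → 347 → 308 → 327 → 332 → 358 = 35 s.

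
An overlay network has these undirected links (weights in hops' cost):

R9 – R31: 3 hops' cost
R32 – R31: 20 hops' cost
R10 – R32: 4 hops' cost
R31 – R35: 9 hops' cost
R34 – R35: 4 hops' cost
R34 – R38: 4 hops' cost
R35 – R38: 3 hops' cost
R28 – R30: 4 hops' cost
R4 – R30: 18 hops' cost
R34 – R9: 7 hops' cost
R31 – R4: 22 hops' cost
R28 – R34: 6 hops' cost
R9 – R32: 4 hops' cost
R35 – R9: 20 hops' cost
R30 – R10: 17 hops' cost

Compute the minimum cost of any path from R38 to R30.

Compare a few routes:
R38 → R35 → R34 → R28 → R30: 3+4+6+4 = 17
R38 → R34 → R28 → R30: 4+6+4 = 14
Cheapest is R38 → R34 → R28 → R30 at 14 hops' cost.

14 hops' cost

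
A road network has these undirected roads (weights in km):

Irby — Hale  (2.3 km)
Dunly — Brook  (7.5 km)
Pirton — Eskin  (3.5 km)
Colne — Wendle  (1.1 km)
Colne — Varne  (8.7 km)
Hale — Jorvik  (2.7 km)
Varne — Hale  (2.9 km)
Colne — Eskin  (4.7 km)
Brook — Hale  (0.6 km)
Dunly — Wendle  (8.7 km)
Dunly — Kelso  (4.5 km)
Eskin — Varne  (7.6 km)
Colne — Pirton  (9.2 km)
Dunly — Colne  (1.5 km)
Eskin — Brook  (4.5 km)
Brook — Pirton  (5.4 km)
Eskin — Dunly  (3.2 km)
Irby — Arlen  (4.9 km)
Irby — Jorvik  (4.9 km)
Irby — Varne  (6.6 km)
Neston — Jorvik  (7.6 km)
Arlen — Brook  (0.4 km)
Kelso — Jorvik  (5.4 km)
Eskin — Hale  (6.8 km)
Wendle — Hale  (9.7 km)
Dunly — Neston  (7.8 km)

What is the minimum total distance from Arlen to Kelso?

Compare a few routes:
Arlen → Brook → Dunly → Kelso: 0.4+7.5+4.5 = 12.4
Arlen → Brook → Hale → Jorvik → Kelso: 0.4+0.6+2.7+5.4 = 9.1
Cheapest is Arlen → Brook → Hale → Jorvik → Kelso at 9.1 km.

9.1 km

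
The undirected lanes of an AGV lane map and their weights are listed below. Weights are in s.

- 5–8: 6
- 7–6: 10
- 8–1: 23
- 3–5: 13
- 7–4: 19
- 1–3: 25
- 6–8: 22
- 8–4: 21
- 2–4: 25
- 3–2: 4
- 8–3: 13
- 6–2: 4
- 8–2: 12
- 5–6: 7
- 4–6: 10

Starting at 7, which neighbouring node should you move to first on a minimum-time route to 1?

Candidate routes:
7–6–2–3–1: 10+4+4+25 = 43
7–6–5–8–1: 10+7+6+23 = 46
The minimum is 43 s via 7–6–2–3–1.
So from 7 the first move is to 6.

6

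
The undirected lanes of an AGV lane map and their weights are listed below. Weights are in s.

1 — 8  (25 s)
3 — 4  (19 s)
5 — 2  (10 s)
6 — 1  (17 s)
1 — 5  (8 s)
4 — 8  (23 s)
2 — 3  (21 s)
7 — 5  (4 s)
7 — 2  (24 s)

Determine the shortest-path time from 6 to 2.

35 s

Enumerating some paths:
6–1–5–2: 17+8+10 = 35
6–1–5–7–2: 17+8+4+24 = 53
Cheapest is 6–1–5–2 at 35 s.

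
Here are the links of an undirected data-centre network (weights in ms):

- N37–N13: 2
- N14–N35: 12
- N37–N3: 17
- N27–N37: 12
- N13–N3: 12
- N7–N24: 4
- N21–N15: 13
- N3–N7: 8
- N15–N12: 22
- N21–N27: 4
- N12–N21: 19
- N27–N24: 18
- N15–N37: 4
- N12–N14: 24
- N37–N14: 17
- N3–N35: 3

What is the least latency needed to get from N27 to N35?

Compare a few routes:
N27–N37–N3–N35: 12+17+3 = 32
N27–N37–N13–N3–N35: 12+2+12+3 = 29
The minimum is 29 ms via N27–N37–N13–N3–N35.

29 ms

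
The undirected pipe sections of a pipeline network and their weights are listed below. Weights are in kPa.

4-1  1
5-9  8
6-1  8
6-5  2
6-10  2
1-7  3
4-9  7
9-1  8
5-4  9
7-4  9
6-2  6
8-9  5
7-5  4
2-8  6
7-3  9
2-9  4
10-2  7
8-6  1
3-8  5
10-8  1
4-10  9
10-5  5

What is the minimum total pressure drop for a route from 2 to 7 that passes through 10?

Shortest 2→10: 2–10 = 7
Best 10 to 7: 10–6–5–7 costing 8
Total via 10: 7 + 8 = 15 kPa.

15 kPa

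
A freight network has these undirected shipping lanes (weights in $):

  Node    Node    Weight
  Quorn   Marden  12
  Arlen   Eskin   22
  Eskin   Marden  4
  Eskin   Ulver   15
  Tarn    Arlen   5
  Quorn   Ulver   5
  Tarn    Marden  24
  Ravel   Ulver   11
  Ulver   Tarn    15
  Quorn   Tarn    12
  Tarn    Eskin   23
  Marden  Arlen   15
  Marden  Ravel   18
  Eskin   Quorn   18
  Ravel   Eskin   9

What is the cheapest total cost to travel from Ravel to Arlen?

$28

Settle nodes by increasing distance from Ravel:
Ravel: 0
Eskin: 9  (via Ravel)
Ulver: 11  (via Ravel)
Marden: 13  (via Eskin)
Quorn: 16  (via Ulver)
Tarn: 26  (via Ulver)
Arlen: 28  (via Marden)
Shortest route: Ravel–Eskin–Marden–Arlen = $28.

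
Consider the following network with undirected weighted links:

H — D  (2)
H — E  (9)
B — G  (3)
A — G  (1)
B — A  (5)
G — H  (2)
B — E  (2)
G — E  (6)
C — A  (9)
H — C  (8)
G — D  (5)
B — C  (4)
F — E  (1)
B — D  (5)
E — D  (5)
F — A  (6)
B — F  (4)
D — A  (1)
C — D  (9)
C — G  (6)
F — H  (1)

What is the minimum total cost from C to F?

7

Settle nodes by increasing distance from C:
C: 0
B: 4  (via C)
E: 6  (via B)
G: 6  (via C)
A: 7  (via G)
F: 7  (via E)
Shortest route: C–B–E–F = 7.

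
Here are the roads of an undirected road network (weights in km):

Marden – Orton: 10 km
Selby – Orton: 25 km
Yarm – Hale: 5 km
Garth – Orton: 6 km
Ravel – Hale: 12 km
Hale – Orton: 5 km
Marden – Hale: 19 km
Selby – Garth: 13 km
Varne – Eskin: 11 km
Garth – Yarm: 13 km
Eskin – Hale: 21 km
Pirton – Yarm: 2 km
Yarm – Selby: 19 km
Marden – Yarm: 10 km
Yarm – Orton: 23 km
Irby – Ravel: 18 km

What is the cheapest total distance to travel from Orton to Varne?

Enumerating some paths:
Orton → Yarm → Hale → Eskin → Varne: 23+5+21+11 = 60
Orton → Garth → Yarm → Hale → Eskin → Varne: 6+13+5+21+11 = 56
Orton → Marden → Yarm → Hale → Eskin → Varne: 10+10+5+21+11 = 57
Orton → Hale → Eskin → Varne: 5+21+11 = 37
The minimum is 37 km via Orton → Hale → Eskin → Varne.

37 km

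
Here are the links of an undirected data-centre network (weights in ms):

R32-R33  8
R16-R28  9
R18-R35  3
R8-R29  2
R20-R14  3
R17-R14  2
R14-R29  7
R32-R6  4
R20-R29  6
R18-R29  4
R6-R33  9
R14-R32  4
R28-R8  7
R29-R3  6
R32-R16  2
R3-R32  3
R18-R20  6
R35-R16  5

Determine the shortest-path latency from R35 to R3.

10 ms

Candidate routes:
R35 - R16 - R32 - R3: 5+2+3 = 10
R35 - R18 - R20 - R14 - R32 - R3: 3+6+3+4+3 = 19
R35 - R18 - R29 - R3: 3+4+6 = 13
The minimum is 10 ms via R35 - R16 - R32 - R3.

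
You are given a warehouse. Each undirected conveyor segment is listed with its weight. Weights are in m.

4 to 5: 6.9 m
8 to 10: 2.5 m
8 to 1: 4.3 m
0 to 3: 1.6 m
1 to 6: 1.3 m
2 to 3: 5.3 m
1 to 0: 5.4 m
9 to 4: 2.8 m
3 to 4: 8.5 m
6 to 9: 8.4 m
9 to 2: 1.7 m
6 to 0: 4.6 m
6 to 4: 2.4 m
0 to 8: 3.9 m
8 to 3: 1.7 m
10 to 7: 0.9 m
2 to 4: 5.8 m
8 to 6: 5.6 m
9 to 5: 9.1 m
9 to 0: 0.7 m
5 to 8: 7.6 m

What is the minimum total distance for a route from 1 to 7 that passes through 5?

21.6 m

Best 1 to 5: 1 → 6 → 4 → 5 costing 10.6
Shortest 5→7: 5 → 8 → 10 → 7 = 11
Total via 5: 10.6 + 11 = 21.6 m.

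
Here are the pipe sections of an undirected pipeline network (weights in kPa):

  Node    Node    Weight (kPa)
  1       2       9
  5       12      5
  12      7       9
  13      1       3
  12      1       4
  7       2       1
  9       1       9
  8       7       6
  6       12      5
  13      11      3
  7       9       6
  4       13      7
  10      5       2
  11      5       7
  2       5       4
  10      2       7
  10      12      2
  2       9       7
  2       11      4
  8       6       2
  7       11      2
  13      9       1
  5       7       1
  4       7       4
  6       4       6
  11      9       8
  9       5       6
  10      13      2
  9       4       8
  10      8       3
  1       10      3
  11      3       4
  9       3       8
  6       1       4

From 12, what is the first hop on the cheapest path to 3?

Candidate routes:
12–10–13–9–3: 2+2+1+8 = 13
12–10–13–11–3: 2+2+3+4 = 11
12–5–7–11–3: 5+1+2+4 = 12
Cheapest is 12–10–13–11–3 at 11 kPa.
So from 12 the first move is to 10.

10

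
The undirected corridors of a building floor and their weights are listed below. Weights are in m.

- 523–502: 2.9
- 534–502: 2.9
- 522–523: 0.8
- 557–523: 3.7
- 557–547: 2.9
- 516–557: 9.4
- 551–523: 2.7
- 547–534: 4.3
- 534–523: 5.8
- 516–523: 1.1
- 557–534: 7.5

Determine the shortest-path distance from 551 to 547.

Enumerating some paths:
551–523–557–547: 2.7+3.7+2.9 = 9.3
551–523–516–557–547: 2.7+1.1+9.4+2.9 = 16.1
551–523–534–547: 2.7+5.8+4.3 = 12.8
551–523–502–534–547: 2.7+2.9+2.9+4.3 = 12.8
The minimum is 9.3 m via 551–523–557–547.

9.3 m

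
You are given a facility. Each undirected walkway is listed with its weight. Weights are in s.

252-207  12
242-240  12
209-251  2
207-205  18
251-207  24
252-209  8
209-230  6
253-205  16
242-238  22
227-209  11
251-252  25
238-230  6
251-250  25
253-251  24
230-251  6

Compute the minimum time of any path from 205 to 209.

38 s

Shortest distances from 205:
205: 0
253: 16  (via 205)
207: 18  (via 205)
252: 30  (via 207)
209: 38  (via 252)
Shortest route: 205–207–252–209 = 38 s.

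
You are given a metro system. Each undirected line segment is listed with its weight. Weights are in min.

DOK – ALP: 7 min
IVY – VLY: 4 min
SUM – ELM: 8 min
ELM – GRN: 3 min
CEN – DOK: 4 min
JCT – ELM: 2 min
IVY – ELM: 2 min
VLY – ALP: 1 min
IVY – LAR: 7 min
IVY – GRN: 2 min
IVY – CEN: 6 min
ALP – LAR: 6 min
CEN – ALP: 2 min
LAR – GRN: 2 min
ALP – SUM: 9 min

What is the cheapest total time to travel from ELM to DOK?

Enumerating some paths:
ELM - GRN - IVY - CEN - DOK: 3+2+6+4 = 15
ELM - IVY - VLY - ALP - CEN - DOK: 2+4+1+2+4 = 13
ELM - IVY - CEN - DOK: 2+6+4 = 12
ELM - IVY - VLY - ALP - DOK: 2+4+1+7 = 14
Cheapest is ELM - IVY - CEN - DOK at 12 min.

12 min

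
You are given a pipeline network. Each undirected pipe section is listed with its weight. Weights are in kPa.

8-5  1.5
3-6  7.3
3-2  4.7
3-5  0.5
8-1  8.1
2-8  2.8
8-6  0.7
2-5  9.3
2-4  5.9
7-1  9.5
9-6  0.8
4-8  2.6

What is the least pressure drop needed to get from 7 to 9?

Compare a few routes:
7–1–8–2–5–3–6–9: 9.5+8.1+2.8+9.3+0.5+7.3+0.8 = 38.3
7–1–8–5–3–6–9: 9.5+8.1+1.5+0.5+7.3+0.8 = 27.7
7–1–8–2–3–6–9: 9.5+8.1+2.8+4.7+7.3+0.8 = 33.2
7–1–8–6–9: 9.5+8.1+0.7+0.8 = 19.1
The minimum is 19.1 kPa via 7–1–8–6–9.

19.1 kPa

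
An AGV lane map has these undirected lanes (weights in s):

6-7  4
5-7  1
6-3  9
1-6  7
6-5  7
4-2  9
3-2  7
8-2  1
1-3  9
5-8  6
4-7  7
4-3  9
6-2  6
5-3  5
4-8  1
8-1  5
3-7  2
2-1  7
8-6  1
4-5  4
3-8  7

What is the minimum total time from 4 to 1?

6 s

Running Dijkstra from 4:
4: 0
8: 1  (via 4)
2: 2  (via 8)
6: 2  (via 8)
5: 4  (via 4)
7: 5  (via 5)
1: 6  (via 8)
Shortest route: 4 → 8 → 1 = 6 s.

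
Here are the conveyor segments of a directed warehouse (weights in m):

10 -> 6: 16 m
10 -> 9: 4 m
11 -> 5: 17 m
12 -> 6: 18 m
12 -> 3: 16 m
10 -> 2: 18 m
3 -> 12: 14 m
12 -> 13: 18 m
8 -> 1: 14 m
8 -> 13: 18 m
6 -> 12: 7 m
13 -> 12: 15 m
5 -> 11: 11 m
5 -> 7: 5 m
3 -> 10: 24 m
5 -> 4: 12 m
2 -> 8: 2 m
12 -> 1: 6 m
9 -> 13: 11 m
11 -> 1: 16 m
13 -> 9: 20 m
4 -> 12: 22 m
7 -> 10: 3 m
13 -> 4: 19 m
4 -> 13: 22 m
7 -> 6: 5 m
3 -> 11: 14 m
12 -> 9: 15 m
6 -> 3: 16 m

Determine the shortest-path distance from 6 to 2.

58 m

Candidate routes:
6 → 3 → 11 → 5 → 7 → 10 → 2: 16+14+17+5+3+18 = 73
6 → 12 → 3 → 10 → 2: 7+16+24+18 = 65
6 → 3 → 10 → 2: 16+24+18 = 58
The minimum is 58 m via 6 → 3 → 10 → 2.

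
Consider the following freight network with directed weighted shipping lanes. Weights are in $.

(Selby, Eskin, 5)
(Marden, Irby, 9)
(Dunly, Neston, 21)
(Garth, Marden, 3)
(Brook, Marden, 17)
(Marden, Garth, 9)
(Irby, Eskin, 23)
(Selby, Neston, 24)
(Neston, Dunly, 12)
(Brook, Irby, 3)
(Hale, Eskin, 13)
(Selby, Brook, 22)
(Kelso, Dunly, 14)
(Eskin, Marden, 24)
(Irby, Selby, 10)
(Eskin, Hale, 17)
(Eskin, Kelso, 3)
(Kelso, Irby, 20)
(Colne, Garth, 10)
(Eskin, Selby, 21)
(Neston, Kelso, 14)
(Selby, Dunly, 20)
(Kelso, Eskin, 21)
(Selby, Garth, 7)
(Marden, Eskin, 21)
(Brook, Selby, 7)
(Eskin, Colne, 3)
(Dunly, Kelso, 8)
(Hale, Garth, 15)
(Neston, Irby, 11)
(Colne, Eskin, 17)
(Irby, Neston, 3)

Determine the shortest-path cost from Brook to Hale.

$29

Settle nodes by increasing distance from Brook:
Brook: 0
Irby: 3  (via Brook)
Neston: 6  (via Irby)
Selby: 7  (via Brook)
Eskin: 12  (via Selby)
Garth: 14  (via Selby)
Colne: 15  (via Eskin)
Kelso: 15  (via Eskin)
Marden: 17  (via Brook)
Dunly: 18  (via Neston)
Hale: 29  (via Eskin)
Shortest route: Brook–Selby–Eskin–Hale = $29.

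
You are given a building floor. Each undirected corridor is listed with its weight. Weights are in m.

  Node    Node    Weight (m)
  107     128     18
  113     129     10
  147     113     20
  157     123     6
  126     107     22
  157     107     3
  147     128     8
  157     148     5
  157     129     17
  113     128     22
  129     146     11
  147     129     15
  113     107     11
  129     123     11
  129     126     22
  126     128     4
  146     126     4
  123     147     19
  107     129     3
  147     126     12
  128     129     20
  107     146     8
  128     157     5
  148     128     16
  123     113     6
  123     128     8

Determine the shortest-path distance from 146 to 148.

Running Dijkstra from 146:
146: 0
126: 4  (via 146)
128: 8  (via 126)
107: 8  (via 146)
157: 11  (via 107)
129: 11  (via 146)
123: 16  (via 128)
147: 16  (via 126)
148: 16  (via 157)
Shortest route: 146–107–157–148 = 16 m.

16 m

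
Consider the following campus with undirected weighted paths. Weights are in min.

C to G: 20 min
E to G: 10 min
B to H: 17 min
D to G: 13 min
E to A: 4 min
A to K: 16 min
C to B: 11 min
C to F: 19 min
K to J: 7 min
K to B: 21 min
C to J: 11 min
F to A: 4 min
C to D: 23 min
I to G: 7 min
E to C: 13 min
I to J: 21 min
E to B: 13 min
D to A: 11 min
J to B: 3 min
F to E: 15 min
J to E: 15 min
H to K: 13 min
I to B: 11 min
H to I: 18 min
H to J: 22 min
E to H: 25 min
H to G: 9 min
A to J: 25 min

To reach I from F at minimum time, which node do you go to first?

Enumerating some paths:
F - A - E - G - I: 4+4+10+7 = 25
F - A - E - B - I: 4+4+13+11 = 32
The minimum is 25 min via F - A - E - G - I.
So from F the first move is to A.

A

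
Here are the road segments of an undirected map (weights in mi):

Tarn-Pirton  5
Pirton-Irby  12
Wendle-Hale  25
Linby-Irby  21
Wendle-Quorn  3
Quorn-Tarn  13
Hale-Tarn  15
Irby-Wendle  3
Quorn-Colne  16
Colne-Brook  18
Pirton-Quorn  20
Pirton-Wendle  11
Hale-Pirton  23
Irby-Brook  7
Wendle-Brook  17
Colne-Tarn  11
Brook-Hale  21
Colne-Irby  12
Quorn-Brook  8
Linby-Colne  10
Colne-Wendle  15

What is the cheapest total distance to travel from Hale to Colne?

Compare a few routes:
Hale - Brook - Irby - Colne: 21+7+12 = 40
Hale - Brook - Colne: 21+18 = 39
Hale - Pirton - Tarn - Colne: 23+5+11 = 39
Hale - Tarn - Colne: 15+11 = 26
Cheapest is Hale - Tarn - Colne at 26 mi.

26 mi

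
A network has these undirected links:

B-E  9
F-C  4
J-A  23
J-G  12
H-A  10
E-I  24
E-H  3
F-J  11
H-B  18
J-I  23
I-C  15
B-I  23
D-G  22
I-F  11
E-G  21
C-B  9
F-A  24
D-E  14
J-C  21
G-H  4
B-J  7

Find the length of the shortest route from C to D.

32

Running Dijkstra from C:
C: 0
F: 4  (via C)
B: 9  (via C)
I: 15  (via C)
J: 15  (via F)
E: 18  (via B)
H: 21  (via E)
G: 25  (via H)
A: 28  (via F)
D: 32  (via E)
Shortest route: C–B–E–D = 32.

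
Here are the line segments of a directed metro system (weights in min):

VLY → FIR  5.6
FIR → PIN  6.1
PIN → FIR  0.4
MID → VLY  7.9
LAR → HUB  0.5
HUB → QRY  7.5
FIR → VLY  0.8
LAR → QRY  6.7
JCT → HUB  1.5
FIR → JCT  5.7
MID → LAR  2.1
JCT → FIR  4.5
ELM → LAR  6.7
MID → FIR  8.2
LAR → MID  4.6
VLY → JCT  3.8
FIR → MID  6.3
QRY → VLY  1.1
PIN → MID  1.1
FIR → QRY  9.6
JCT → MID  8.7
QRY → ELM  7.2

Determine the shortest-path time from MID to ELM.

16 min

Shortest distances from MID:
MID: 0
LAR: 2.1  (via MID)
HUB: 2.6  (via LAR)
VLY: 7.9  (via MID)
FIR: 8.2  (via MID)
QRY: 8.8  (via LAR)
JCT: 11.7  (via VLY)
PIN: 14.3  (via FIR)
ELM: 16  (via QRY)
Shortest route: MID → LAR → QRY → ELM = 16 min.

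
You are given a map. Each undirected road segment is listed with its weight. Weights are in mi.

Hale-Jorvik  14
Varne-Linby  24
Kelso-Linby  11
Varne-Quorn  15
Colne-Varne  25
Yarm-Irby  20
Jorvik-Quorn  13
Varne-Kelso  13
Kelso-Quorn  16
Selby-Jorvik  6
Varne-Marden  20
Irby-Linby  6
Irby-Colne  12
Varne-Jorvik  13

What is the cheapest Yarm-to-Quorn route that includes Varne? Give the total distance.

65 mi

Best Yarm to Varne: Yarm–Irby–Linby–Varne costing 50
Best Varne to Quorn: Varne–Quorn costing 15
Total via Varne: 50 + 15 = 65 mi.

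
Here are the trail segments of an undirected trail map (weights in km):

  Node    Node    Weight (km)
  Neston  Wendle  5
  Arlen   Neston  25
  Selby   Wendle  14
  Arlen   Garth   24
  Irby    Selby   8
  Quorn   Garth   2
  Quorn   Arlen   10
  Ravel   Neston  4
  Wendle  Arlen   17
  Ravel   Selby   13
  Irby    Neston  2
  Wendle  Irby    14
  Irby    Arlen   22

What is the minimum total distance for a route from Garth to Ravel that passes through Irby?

Best Garth to Irby: Garth–Quorn–Arlen–Irby costing 34
Shortest Irby→Ravel: Irby–Neston–Ravel = 6
Total via Irby: 34 + 6 = 40 km.

40 km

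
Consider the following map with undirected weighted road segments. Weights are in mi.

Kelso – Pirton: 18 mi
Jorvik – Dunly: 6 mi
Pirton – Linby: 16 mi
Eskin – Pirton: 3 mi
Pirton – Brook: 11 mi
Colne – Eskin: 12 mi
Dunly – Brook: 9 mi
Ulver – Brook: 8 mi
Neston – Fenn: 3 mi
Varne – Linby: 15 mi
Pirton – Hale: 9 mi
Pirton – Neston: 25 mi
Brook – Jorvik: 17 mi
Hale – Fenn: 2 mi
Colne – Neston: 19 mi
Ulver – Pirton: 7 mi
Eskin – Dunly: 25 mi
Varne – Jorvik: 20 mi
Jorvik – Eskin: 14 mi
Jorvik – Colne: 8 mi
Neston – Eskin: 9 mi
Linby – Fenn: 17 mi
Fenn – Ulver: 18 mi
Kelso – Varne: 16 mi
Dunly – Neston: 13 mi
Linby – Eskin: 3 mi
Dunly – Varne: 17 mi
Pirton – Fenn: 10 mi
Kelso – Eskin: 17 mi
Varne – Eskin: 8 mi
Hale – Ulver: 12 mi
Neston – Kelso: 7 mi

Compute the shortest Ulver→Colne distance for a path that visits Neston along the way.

Shortest Ulver→Neston: Ulver → Hale → Fenn → Neston = 17
Shortest Neston→Colne: Neston → Colne = 19
Total via Neston: 17 + 19 = 36 mi.

36 mi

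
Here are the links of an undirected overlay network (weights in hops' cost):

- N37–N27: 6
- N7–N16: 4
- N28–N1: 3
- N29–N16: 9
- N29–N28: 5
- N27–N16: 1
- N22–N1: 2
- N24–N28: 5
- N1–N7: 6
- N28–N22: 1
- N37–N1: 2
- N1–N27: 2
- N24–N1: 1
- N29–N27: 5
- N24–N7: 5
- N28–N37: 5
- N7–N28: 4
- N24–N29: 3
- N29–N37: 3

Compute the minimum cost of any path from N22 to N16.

5 hops' cost

Enumerating some paths:
N22 → N28 → N7 → N16: 1+4+4 = 9
N22 → N1 → N27 → N16: 2+2+1 = 5
N22 → N28 → N1 → N27 → N16: 1+3+2+1 = 7
Cheapest is N22 → N1 → N27 → N16 at 5 hops' cost.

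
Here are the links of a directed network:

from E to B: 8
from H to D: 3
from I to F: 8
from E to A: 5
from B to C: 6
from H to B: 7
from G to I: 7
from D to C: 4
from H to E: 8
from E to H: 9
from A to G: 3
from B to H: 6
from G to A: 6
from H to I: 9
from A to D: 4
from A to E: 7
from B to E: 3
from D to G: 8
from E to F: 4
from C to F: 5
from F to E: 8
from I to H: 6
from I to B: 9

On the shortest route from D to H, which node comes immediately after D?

G

Enumerating some paths:
D → G → I → H: 8+7+6 = 21
D → C → F → E → H: 4+5+8+9 = 26
The minimum is 21 via D → G → I → H.
So from D the first move is to G.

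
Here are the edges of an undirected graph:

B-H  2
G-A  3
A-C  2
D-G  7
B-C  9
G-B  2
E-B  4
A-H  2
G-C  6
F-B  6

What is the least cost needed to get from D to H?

Settle nodes by increasing distance from D:
D: 0
G: 7  (via D)
B: 9  (via G)
A: 10  (via G)
H: 11  (via B)
Shortest route: D–G–B–H = 11.

11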